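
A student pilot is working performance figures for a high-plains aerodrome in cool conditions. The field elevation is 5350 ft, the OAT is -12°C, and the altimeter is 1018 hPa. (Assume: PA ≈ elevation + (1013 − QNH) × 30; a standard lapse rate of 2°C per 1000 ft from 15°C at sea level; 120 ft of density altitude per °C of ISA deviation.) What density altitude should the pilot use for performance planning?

Pressure altitude = 5350 + (1013 − 1018) × 30 = 5350 + (-150) = 5200 ft.
ISA temperature at 5200 ft = 15 − 2 × (5200/1000) = 4.6°C.
ISA deviation = -12 − 4.6 = -16.6°C.
Density altitude = 5200 + 120 × (-16.6) = 3208 ft.

3208 ft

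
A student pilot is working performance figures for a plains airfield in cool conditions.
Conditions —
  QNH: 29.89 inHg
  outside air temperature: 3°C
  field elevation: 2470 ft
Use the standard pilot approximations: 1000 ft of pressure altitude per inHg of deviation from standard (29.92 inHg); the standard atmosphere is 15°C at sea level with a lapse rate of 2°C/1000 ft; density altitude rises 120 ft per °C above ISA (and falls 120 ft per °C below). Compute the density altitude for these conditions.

1660 ft

Pressure altitude = 2470 + (29.92 − 29.89) × 1000 = 2470 + (+30) = 2500 ft.
ISA temperature at 2500 ft = 15 − 2 × (2500/1000) = 10°C.
ISA deviation = 3 − 10 = -7°C.
Density altitude = 2500 + 120 × (-7) = 1660 ft.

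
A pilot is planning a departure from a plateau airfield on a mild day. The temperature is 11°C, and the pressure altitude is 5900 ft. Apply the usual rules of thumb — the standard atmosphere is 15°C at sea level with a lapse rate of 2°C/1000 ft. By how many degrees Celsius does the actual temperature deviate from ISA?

ISA+7.8°C

ISA temperature at 5900 ft = 15 − 2 × (5900/1000) = 3.2°C.
Deviation = OAT − ISA = 11 − 3.2 = +7.8°C.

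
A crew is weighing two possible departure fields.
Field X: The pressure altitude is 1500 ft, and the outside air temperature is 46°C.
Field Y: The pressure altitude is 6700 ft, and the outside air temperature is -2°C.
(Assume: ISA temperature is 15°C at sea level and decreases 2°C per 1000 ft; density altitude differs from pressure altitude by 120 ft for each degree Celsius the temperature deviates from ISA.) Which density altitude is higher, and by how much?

Field X: ISA temp = 12°C, deviation +34°C, DA = 1500 + 120 × 34 = 5580 ft.
Field Y: ISA temp = 1.6°C, deviation -3.6°C, DA = 6700 + 120 × (-3.6) = 6268 ft.
Field Y is higher by 6268 − 5580 = 688 ft.

Field Y by 688 ft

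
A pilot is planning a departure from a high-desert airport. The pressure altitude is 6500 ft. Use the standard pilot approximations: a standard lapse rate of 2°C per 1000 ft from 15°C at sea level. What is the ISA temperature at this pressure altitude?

2°C

ISA temperature = 15 − 2 × (6500/1000) = 15 − 13 = 2°C.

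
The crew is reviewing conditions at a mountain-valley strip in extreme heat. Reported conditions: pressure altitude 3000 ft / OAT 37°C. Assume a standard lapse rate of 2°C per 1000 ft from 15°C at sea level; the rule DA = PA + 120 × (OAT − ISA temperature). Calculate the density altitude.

6360 ft

ISA temperature at 3000 ft = 15 − 2 × (3000/1000) = 9°C.
ISA deviation = 37 − 9 = +28°C.
Density altitude = 3000 + 120 × (28) = 3000 + (+3360) = 6360 ft.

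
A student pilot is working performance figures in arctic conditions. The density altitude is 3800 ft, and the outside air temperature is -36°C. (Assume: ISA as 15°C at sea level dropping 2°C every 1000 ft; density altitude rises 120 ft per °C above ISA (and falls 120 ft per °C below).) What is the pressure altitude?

8000 ft

DA = PA + 120 × (OAT − (15 − 2·PA/1000)) = PA + 120·OAT − 1800 + 0.24·PA = 1.24·PA + 120·OAT − 1800.
So 1.24·PA = 3800 − 120 × (-36) + 1800 = 9920.
PA = 9920 / 1.24 = 8000 ft.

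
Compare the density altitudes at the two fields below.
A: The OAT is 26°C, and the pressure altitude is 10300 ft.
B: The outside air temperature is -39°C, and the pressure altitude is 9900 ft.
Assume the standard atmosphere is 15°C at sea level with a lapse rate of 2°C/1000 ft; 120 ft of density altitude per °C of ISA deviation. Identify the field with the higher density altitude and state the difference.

A by 8296 ft

A: ISA temp = -5.6°C, deviation +31.6°C, DA = 10300 + 120 × 31.6 = 14092 ft.
B: ISA temp = -4.8°C, deviation -34.2°C, DA = 9900 + 120 × (-34.2) = 5796 ft.
A is higher by 14092 − 5796 = 8296 ft.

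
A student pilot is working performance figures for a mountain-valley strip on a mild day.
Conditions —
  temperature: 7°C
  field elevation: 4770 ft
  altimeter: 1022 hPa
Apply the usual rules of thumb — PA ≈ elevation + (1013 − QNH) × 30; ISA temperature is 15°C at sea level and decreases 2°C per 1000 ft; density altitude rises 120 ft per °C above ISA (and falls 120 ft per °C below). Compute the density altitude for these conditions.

4620 ft

Pressure altitude = 4770 + (1013 − 1022) × 30 = 4770 + (-270) = 4500 ft.
ISA temperature at 4500 ft = 15 − 2 × (4500/1000) = 6°C.
ISA deviation = 7 − 6 = +1°C.
Density altitude = 4500 + 120 × (1) = 4620 ft.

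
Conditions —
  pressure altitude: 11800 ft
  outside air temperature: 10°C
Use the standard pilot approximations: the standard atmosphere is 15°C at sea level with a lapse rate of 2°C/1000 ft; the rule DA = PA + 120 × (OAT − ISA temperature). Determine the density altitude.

14032 ft

ISA temperature at 11800 ft = 15 − 2 × (11800/1000) = -8.6°C.
ISA deviation = 10 − (-8.6) = +18.6°C.
Density altitude = 11800 + 120 × (18.6) = 11800 + (+2232) = 14032 ft.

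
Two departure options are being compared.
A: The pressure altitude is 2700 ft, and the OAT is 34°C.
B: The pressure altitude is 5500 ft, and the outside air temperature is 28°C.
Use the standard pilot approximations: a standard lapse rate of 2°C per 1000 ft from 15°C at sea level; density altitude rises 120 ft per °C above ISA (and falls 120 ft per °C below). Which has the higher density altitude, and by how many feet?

A: ISA temp = 9.6°C, deviation +24.4°C, DA = 2700 + 120 × 24.4 = 5628 ft.
B: ISA temp = 4°C, deviation +24°C, DA = 5500 + 120 × 24 = 8380 ft.
B is higher by 8380 − 5628 = 2752 ft.

B by 2752 ft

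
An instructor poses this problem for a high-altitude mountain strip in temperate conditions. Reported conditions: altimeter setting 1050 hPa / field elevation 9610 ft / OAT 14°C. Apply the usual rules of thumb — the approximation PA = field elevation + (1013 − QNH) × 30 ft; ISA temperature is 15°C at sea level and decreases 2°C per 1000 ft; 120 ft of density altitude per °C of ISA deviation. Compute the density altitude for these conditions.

Pressure altitude = 9610 + (1013 − 1050) × 30 = 9610 + (-1110) = 8500 ft.
ISA temperature at 8500 ft = 15 − 2 × (8500/1000) = -2°C.
ISA deviation = 14 − (-2) = +16°C.
Density altitude = 8500 + 120 × (16) = 10420 ft.

10420 ft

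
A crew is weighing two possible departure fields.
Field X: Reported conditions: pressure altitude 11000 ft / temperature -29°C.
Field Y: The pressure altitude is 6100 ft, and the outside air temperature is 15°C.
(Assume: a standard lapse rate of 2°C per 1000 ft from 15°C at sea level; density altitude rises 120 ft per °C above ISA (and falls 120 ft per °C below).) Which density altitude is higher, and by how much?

Field X by 796 ft

Field X: ISA temp = -7°C, deviation -22°C, DA = 11000 + 120 × (-22) = 8360 ft.
Field Y: ISA temp = 2.8°C, deviation +12.2°C, DA = 6100 + 120 × 12.2 = 7564 ft.
Field X is higher by 8360 − 7564 = 796 ft.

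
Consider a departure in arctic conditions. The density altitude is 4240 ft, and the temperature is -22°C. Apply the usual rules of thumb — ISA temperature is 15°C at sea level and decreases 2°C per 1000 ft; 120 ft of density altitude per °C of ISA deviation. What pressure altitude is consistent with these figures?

7000 ft

DA = PA + 120 × (OAT − (15 − 2·PA/1000)) = PA + 120·OAT − 1800 + 0.24·PA = 1.24·PA + 120·OAT − 1800.
So 1.24·PA = 4240 − 120 × (-22) + 1800 = 8680.
PA = 8680 / 1.24 = 7000 ft.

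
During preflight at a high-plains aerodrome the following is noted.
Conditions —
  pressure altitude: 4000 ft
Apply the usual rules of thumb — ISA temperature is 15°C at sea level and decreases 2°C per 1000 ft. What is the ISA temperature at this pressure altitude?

7°C

ISA temperature = 15 − 2 × (4000/1000) = 15 − 8 = 7°C.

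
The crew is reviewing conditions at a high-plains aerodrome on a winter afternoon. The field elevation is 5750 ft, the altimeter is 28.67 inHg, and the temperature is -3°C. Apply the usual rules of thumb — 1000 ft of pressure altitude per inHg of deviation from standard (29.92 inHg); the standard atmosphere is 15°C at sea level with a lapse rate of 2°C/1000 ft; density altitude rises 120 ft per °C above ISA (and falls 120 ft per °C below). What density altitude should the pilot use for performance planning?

Pressure altitude = 5750 + (29.92 − 28.67) × 1000 = 5750 + (+1250) = 7000 ft.
ISA temperature at 7000 ft = 15 − 2 × (7000/1000) = 1°C.
ISA deviation = -3 − 1 = -4°C.
Density altitude = 7000 + 120 × (-4) = 6520 ft.

6520 ft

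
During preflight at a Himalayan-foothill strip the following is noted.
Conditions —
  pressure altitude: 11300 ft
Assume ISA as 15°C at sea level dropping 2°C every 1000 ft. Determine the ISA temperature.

ISA temperature = 15 − 2 × (11300/1000) = 15 − 22.6 = -7.6°C.

-7.6°C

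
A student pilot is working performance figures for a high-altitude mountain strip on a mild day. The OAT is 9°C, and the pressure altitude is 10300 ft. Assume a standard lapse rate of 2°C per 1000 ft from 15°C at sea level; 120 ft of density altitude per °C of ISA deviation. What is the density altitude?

12052 ft

ISA temperature at 10300 ft = 15 − 2 × (10300/1000) = -5.6°C.
ISA deviation = 9 − (-5.6) = +14.6°C.
Density altitude = 10300 + 120 × (14.6) = 10300 + (+1752) = 12052 ft.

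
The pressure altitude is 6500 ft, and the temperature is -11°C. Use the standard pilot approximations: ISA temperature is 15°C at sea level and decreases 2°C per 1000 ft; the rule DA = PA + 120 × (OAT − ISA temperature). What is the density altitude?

ISA temperature at 6500 ft = 15 − 2 × (6500/1000) = 2°C.
ISA deviation = -11 − 2 = -13°C.
Density altitude = 6500 + 120 × (-13) = 6500 + (-1560) = 4940 ft.

4940 ft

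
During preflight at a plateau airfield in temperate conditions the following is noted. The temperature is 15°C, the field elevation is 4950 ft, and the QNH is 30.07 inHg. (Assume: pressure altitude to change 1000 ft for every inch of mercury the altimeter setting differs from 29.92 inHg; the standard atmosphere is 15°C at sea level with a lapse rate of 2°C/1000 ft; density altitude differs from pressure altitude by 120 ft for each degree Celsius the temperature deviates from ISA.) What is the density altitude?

Pressure altitude = 4950 + (29.92 − 30.07) × 1000 = 4950 + (-150) = 4800 ft.
ISA temperature at 4800 ft = 15 − 2 × (4800/1000) = 5.4°C.
ISA deviation = 15 − 5.4 = +9.6°C.
Density altitude = 4800 + 120 × (9.6) = 5952 ft.

5952 ft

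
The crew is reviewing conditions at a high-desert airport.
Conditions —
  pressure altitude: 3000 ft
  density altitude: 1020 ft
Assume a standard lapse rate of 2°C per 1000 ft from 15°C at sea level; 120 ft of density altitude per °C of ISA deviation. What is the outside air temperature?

-7.5°C

Density altitude − pressure altitude = 1020 − 3000 = -1980 ft.
At 120 ft/°C that is an ISA deviation of -1980/120 = -16.5°C.
ISA temperature at 3000 ft = 15 − 2 × (3000/1000) = 9°C.
OAT = ISA + deviation = 9 + (-16.5) = -7.5°C.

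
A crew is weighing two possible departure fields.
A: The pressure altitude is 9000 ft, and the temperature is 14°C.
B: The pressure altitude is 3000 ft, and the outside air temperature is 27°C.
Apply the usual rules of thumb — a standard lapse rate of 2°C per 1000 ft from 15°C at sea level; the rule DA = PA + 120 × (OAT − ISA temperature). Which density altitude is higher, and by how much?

A by 5880 ft

A: ISA temp = -3°C, deviation +17°C, DA = 9000 + 120 × 17 = 11040 ft.
B: ISA temp = 9°C, deviation +18°C, DA = 3000 + 120 × 18 = 5160 ft.
A is higher by 11040 − 5160 = 5880 ft.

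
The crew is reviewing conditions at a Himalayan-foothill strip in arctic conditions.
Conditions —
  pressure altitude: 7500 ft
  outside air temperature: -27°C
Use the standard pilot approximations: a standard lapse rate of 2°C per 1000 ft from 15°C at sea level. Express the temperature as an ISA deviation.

ISA temperature at 7500 ft = 15 − 2 × (7500/1000) = 0°C.
Deviation = OAT − ISA = -27 − 0 = -27°C.

ISA-27°C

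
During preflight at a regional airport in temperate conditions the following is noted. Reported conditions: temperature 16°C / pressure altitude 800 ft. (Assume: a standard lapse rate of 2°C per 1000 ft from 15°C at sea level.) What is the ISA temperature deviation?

ISA temperature at 800 ft = 15 − 2 × (800/1000) = 13.4°C.
Deviation = OAT − ISA = 16 − 13.4 = +2.6°C.

ISA+2.6°C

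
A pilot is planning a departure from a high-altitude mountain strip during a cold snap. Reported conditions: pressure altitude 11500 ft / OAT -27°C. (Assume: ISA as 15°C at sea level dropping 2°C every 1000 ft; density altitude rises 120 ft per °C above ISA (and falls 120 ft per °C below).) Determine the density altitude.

9220 ft

ISA temperature at 11500 ft = 15 − 2 × (11500/1000) = -8°C.
ISA deviation = -27 − (-8) = -19°C.
Density altitude = 11500 + 120 × (-19) = 11500 + (-2280) = 9220 ft.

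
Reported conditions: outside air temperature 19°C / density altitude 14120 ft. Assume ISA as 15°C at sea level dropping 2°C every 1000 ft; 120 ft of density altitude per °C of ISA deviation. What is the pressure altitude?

DA = PA + 120 × (OAT − (15 − 2·PA/1000)) = PA + 120·OAT − 1800 + 0.24·PA = 1.24·PA + 120·OAT − 1800.
So 1.24·PA = 14120 − 120 × 19 + 1800 = 13640.
PA = 13640 / 1.24 = 11000 ft.

11000 ft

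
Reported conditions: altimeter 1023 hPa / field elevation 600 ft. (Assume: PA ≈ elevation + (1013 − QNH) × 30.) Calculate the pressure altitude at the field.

Pressure correction = (1013 − 1023) × 30 = -300 ft.
Pressure altitude = 600 + (-300) = 300 ft.

300 ft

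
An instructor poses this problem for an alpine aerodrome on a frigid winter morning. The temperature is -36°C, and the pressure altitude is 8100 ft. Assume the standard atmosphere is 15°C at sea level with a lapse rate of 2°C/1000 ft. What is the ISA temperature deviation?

ISA-34.8°C

ISA temperature at 8100 ft = 15 − 2 × (8100/1000) = -1.2°C.
Deviation = OAT − ISA = -36 − (-1.2) = -34.8°C.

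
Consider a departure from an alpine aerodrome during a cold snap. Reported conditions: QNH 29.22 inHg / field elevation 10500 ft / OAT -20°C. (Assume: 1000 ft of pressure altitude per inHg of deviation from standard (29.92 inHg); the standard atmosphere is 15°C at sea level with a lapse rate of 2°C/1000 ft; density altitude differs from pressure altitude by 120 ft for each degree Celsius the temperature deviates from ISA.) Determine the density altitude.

Pressure altitude = 10500 + (29.92 − 29.22) × 1000 = 10500 + (+700) = 11200 ft.
ISA temperature at 11200 ft = 15 − 2 × (11200/1000) = -7.4°C.
ISA deviation = -20 − (-7.4) = -12.6°C.
Density altitude = 11200 + 120 × (-12.6) = 9688 ft.

9688 ft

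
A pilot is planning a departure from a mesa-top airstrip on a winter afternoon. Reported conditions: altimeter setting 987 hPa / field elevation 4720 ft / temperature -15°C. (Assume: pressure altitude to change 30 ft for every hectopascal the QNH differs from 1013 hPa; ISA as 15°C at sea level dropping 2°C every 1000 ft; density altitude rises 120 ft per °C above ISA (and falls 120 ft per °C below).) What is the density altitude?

3220 ft

Pressure altitude = 4720 + (1013 − 987) × 30 = 4720 + (+780) = 5500 ft.
ISA temperature at 5500 ft = 15 − 2 × (5500/1000) = 4°C.
ISA deviation = -15 − 4 = -19°C.
Density altitude = 5500 + 120 × (-19) = 3220 ft.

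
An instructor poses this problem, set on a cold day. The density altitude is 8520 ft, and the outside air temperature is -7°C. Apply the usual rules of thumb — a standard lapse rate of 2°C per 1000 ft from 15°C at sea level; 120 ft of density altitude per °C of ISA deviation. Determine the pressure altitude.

DA = PA + 120 × (OAT − (15 − 2·PA/1000)) = PA + 120·OAT − 1800 + 0.24·PA = 1.24·PA + 120·OAT − 1800.
So 1.24·PA = 8520 − 120 × (-7) + 1800 = 11160.
PA = 11160 / 1.24 = 9000 ft.

9000 ft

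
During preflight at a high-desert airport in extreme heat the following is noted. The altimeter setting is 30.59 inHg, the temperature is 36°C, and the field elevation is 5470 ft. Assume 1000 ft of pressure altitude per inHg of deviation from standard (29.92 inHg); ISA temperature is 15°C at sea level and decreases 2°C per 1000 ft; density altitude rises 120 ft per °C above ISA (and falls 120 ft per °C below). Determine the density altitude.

Pressure altitude = 5470 + (29.92 − 30.59) × 1000 = 5470 + (-670) = 4800 ft.
ISA temperature at 4800 ft = 15 − 2 × (4800/1000) = 5.4°C.
ISA deviation = 36 − 5.4 = +30.6°C.
Density altitude = 4800 + 120 × (30.6) = 8472 ft.

8472 ft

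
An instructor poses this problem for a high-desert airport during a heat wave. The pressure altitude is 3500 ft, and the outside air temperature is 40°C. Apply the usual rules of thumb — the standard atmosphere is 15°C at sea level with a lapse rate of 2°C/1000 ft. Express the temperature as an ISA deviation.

ISA temperature at 3500 ft = 15 − 2 × (3500/1000) = 8°C.
Deviation = OAT − ISA = 40 − 8 = +32°C.

ISA+32°C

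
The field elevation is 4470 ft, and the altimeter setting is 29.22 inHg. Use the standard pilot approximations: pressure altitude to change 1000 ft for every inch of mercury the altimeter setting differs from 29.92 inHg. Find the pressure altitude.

Pressure correction = (29.92 − 29.22) × 1000 = +700 ft.
Pressure altitude = 4470 + (+700) = 5170 ft.

5170 ft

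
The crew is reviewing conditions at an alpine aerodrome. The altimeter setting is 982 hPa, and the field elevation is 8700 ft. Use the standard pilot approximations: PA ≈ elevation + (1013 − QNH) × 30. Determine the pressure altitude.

Pressure correction = (1013 − 982) × 30 = +930 ft.
Pressure altitude = 8700 + (+930) = 9630 ft.

9630 ft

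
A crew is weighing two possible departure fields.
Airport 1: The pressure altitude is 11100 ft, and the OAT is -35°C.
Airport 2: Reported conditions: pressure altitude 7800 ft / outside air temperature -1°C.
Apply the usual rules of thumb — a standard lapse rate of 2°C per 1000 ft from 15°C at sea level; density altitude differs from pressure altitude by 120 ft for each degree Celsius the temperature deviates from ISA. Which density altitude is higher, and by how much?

Airport 1: ISA temp = -7.2°C, deviation -27.8°C, DA = 11100 + 120 × (-27.8) = 7764 ft.
Airport 2: ISA temp = -0.6°C, deviation -0.4°C, DA = 7800 + 120 × (-0.4) = 7752 ft.
Airport 1 is higher by 7764 − 7752 = 12 ft.

Airport 1 by 12 ft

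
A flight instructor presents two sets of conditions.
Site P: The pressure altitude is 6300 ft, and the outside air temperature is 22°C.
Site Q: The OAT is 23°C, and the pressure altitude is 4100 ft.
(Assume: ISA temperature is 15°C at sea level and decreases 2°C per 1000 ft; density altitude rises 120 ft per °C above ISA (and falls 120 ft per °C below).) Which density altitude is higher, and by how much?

Site P: ISA temp = 2.4°C, deviation +19.6°C, DA = 6300 + 120 × 19.6 = 8652 ft.
Site Q: ISA temp = 6.8°C, deviation +16.2°C, DA = 4100 + 120 × 16.2 = 6044 ft.
Site P is higher by 8652 − 6044 = 2608 ft.

Site P by 2608 ft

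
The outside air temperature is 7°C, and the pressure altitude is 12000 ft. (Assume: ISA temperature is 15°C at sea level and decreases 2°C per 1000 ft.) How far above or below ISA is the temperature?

ISA+16°C

ISA temperature at 12000 ft = 15 − 2 × (12000/1000) = -9°C.
Deviation = OAT − ISA = 7 − (-9) = +16°C.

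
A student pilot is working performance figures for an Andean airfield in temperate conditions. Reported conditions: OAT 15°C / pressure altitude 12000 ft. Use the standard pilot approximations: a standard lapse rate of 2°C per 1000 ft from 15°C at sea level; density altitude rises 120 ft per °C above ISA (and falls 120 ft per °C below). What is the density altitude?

ISA temperature at 12000 ft = 15 − 2 × (12000/1000) = -9°C.
ISA deviation = 15 − (-9) = +24°C.
Density altitude = 12000 + 120 × (24) = 12000 + (+2880) = 14880 ft.

14880 ft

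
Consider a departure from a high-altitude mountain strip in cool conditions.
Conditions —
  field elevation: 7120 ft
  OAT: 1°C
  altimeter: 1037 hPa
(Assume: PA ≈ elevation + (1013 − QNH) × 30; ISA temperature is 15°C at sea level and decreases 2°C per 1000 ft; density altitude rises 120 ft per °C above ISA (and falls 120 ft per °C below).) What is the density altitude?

6256 ft

Pressure altitude = 7120 + (1013 − 1037) × 30 = 7120 + (-720) = 6400 ft.
ISA temperature at 6400 ft = 15 − 2 × (6400/1000) = 2.2°C.
ISA deviation = 1 − 2.2 = -1.2°C.
Density altitude = 6400 + 120 × (-1.2) = 6256 ft.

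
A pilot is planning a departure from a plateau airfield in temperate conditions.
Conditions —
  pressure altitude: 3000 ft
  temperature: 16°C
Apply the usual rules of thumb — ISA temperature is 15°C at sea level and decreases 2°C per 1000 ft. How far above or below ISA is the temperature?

ISA temperature at 3000 ft = 15 − 2 × (3000/1000) = 9°C.
Deviation = OAT − ISA = 16 − 9 = +7°C.

ISA+7°C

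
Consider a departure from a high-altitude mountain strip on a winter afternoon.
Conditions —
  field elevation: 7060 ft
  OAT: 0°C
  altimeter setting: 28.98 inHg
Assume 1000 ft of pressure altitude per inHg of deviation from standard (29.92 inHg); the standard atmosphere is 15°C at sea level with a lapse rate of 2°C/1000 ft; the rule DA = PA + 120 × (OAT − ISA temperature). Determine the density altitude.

Pressure altitude = 7060 + (29.92 − 28.98) × 1000 = 7060 + (+940) = 8000 ft.
ISA temperature at 8000 ft = 15 − 2 × (8000/1000) = -1°C.
ISA deviation = 0 − (-1) = +1°C.
Density altitude = 8000 + 120 × (1) = 8120 ft.

8120 ft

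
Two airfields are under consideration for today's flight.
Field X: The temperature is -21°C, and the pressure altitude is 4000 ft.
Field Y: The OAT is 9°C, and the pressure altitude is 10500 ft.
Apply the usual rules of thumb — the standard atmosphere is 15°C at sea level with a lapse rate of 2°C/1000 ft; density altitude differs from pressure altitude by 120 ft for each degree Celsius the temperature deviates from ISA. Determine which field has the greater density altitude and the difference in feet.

Field Y by 11660 ft

Field X: ISA temp = 7°C, deviation -28°C, DA = 4000 + 120 × (-28) = 640 ft.
Field Y: ISA temp = -6°C, deviation +15°C, DA = 10500 + 120 × 15 = 12300 ft.
Field Y is higher by 12300 − 640 = 11660 ft.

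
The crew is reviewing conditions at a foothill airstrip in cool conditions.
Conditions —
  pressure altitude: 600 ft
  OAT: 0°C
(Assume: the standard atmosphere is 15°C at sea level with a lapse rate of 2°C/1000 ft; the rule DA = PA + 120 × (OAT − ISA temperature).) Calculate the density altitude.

-1056 ft

ISA temperature at 600 ft = 15 − 2 × (600/1000) = 13.8°C.
ISA deviation = 0 − 13.8 = -13.8°C.
Density altitude = 600 + 120 × (-13.8) = 600 + (-1656) = -1056 ft.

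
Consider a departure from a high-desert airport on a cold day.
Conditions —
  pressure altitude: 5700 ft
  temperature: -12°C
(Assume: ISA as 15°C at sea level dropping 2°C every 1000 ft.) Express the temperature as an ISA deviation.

ISA-15.6°C

ISA temperature at 5700 ft = 15 − 2 × (5700/1000) = 3.6°C.
Deviation = OAT − ISA = -12 − 3.6 = -15.6°C.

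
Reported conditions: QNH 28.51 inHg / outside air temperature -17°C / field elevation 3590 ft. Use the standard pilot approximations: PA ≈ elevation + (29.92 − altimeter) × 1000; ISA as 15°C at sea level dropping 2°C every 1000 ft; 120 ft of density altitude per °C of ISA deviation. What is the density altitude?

2360 ft

Pressure altitude = 3590 + (29.92 − 28.51) × 1000 = 3590 + (+1410) = 5000 ft.
ISA temperature at 5000 ft = 15 − 2 × (5000/1000) = 5°C.
ISA deviation = -17 − 5 = -22°C.
Density altitude = 5000 + 120 × (-22) = 2360 ft.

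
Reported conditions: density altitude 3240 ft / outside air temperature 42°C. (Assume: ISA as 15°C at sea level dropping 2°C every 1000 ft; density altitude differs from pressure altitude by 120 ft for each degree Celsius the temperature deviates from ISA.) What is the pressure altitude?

0 ft

DA = PA + 120 × (OAT − (15 − 2·PA/1000)) = PA + 120·OAT − 1800 + 0.24·PA = 1.24·PA + 120·OAT − 1800.
So 1.24·PA = 3240 − 120 × 42 + 1800 = 0.
PA = 0 / 1.24 = 0 ft.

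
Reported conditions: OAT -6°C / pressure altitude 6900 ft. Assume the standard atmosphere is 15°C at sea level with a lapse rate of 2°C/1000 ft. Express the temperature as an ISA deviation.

ISA temperature at 6900 ft = 15 − 2 × (6900/1000) = 1.2°C.
Deviation = OAT − ISA = -6 − 1.2 = -7.2°C.

ISA-7.2°C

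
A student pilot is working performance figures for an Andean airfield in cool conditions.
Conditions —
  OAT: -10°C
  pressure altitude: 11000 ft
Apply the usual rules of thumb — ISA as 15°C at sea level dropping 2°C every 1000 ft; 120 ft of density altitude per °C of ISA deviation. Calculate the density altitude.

ISA temperature at 11000 ft = 15 − 2 × (11000/1000) = -7°C.
ISA deviation = -10 − (-7) = -3°C.
Density altitude = 11000 + 120 × (-3) = 11000 + (-360) = 10640 ft.

10640 ft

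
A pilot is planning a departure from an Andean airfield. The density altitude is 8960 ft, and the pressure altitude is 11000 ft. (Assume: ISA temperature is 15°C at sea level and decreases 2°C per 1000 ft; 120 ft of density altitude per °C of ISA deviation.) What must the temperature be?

-24°C

Density altitude − pressure altitude = 8960 − 11000 = -2040 ft.
At 120 ft/°C that is an ISA deviation of -2040/120 = -17°C.
ISA temperature at 11000 ft = 15 − 2 × (11000/1000) = -7°C.
OAT = ISA + deviation = -7 + (-17) = -24°C.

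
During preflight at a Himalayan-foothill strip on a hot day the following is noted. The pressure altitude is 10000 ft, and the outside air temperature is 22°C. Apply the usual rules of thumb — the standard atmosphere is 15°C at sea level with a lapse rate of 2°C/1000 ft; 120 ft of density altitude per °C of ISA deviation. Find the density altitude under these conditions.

ISA temperature at 10000 ft = 15 − 2 × (10000/1000) = -5°C.
ISA deviation = 22 − (-5) = +27°C.
Density altitude = 10000 + 120 × (27) = 10000 + (+3240) = 13240 ft.

13240 ft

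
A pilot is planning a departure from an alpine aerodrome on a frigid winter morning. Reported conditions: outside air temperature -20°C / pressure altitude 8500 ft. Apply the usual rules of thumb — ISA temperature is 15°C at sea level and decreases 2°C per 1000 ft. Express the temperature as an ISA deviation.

ISA-18°C

ISA temperature at 8500 ft = 15 − 2 × (8500/1000) = -2°C.
Deviation = OAT − ISA = -20 − (-2) = -18°C.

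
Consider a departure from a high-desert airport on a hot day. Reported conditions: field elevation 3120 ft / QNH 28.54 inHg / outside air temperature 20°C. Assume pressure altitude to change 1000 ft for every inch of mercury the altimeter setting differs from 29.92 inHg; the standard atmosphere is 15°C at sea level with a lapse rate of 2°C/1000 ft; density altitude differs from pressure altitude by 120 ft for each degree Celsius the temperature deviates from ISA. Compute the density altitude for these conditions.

6180 ft

Pressure altitude = 3120 + (29.92 − 28.54) × 1000 = 3120 + (+1380) = 4500 ft.
ISA temperature at 4500 ft = 15 − 2 × (4500/1000) = 6°C.
ISA deviation = 20 − 6 = +14°C.
Density altitude = 4500 + 120 × (14) = 6180 ft.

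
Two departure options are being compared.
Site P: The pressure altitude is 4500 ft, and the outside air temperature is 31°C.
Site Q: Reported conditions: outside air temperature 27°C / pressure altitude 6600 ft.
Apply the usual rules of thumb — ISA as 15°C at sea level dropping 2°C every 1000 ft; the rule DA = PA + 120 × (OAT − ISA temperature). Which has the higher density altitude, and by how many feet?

Site P: ISA temp = 6°C, deviation +25°C, DA = 4500 + 120 × 25 = 7500 ft.
Site Q: ISA temp = 1.8°C, deviation +25.2°C, DA = 6600 + 120 × 25.2 = 9624 ft.
Site Q is higher by 9624 − 7500 = 2124 ft.

Site Q by 2124 ft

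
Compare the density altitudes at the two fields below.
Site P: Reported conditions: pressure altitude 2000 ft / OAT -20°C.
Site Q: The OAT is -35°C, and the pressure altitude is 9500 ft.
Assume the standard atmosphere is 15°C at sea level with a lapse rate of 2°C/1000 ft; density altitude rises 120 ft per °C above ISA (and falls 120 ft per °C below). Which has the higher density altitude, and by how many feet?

Site Q by 7500 ft

Site P: ISA temp = 11°C, deviation -31°C, DA = 2000 + 120 × (-31) = -1720 ft.
Site Q: ISA temp = -4°C, deviation -31°C, DA = 9500 + 120 × (-31) = 5780 ft.
Site Q is higher by 5780 − (-1720) = 7500 ft.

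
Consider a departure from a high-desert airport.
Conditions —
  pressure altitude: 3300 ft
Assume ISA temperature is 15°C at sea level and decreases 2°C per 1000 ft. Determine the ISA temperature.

8.4°C

ISA temperature = 15 − 2 × (3300/1000) = 15 − 6.6 = 8.4°C.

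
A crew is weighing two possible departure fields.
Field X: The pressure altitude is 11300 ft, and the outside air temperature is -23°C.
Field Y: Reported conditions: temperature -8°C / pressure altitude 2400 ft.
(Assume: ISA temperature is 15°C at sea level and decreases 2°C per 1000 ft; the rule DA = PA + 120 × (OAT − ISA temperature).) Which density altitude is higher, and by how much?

Field X: ISA temp = -7.6°C, deviation -15.4°C, DA = 11300 + 120 × (-15.4) = 9452 ft.
Field Y: ISA temp = 10.2°C, deviation -18.2°C, DA = 2400 + 120 × (-18.2) = 216 ft.
Field X is higher by 9452 − 216 = 9236 ft.

Field X by 9236 ft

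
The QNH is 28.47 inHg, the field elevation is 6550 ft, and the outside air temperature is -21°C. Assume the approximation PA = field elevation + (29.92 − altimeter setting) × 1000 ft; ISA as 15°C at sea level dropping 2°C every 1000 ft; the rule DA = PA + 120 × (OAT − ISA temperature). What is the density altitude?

5600 ft

Pressure altitude = 6550 + (29.92 − 28.47) × 1000 = 6550 + (+1450) = 8000 ft.
ISA temperature at 8000 ft = 15 − 2 × (8000/1000) = -1°C.
ISA deviation = -21 − (-1) = -20°C.
Density altitude = 8000 + 120 × (-20) = 5600 ft.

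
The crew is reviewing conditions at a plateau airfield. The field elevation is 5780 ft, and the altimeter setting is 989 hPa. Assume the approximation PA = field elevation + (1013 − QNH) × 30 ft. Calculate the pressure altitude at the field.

Pressure correction = (1013 − 989) × 30 = +720 ft.
Pressure altitude = 5780 + (+720) = 6500 ft.

6500 ft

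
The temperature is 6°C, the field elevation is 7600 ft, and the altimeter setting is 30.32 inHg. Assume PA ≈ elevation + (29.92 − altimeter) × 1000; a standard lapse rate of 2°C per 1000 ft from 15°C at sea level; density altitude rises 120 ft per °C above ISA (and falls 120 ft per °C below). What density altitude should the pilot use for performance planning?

Pressure altitude = 7600 + (29.92 − 30.32) × 1000 = 7600 + (-400) = 7200 ft.
ISA temperature at 7200 ft = 15 − 2 × (7200/1000) = 0.6°C.
ISA deviation = 6 − 0.6 = +5.4°C.
Density altitude = 7200 + 120 × (5.4) = 7848 ft.

7848 ft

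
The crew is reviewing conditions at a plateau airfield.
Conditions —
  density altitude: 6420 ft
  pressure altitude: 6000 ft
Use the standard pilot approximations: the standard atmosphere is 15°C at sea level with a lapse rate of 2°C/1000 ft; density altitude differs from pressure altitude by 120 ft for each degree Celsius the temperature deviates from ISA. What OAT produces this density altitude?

6.5°C

Density altitude − pressure altitude = 6420 − 6000 = +420 ft.
At 120 ft/°C that is an ISA deviation of 420/120 = +3.5°C.
ISA temperature at 6000 ft = 15 − 2 × (6000/1000) = 3°C.
OAT = ISA + deviation = 3 + (+3.5) = 6.5°C.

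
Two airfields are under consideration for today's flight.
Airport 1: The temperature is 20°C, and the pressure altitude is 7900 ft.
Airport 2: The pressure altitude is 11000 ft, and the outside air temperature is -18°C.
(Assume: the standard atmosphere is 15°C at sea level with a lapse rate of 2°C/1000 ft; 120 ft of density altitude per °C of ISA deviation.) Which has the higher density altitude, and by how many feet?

Airport 1: ISA temp = -0.8°C, deviation +20.8°C, DA = 7900 + 120 × 20.8 = 10396 ft.
Airport 2: ISA temp = -7°C, deviation -11°C, DA = 11000 + 120 × (-11) = 9680 ft.
Airport 1 is higher by 10396 − 9680 = 716 ft.

Airport 1 by 716 ft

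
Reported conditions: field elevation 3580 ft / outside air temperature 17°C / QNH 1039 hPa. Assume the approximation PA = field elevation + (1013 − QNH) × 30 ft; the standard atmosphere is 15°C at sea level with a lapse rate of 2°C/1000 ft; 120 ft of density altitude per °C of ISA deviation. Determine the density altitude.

Pressure altitude = 3580 + (1013 − 1039) × 30 = 3580 + (-780) = 2800 ft.
ISA temperature at 2800 ft = 15 − 2 × (2800/1000) = 9.4°C.
ISA deviation = 17 − 9.4 = +7.6°C.
Density altitude = 2800 + 120 × (7.6) = 3712 ft.

3712 ft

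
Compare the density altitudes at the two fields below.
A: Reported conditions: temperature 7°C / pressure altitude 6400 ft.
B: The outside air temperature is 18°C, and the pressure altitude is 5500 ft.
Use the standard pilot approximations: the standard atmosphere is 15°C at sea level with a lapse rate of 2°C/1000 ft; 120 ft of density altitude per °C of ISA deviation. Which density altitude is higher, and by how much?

A: ISA temp = 2.2°C, deviation +4.8°C, DA = 6400 + 120 × 4.8 = 6976 ft.
B: ISA temp = 4°C, deviation +14°C, DA = 5500 + 120 × 14 = 7180 ft.
B is higher by 7180 − 6976 = 204 ft.

B by 204 ft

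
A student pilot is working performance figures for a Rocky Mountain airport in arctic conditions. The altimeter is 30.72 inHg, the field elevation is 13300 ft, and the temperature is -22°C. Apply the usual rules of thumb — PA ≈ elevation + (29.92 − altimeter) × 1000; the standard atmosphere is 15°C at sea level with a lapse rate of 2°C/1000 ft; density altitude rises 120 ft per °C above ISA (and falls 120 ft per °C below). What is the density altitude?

11060 ft

Pressure altitude = 13300 + (29.92 − 30.72) × 1000 = 13300 + (-800) = 12500 ft.
ISA temperature at 12500 ft = 15 − 2 × (12500/1000) = -10°C.
ISA deviation = -22 − (-10) = -12°C.
Density altitude = 12500 + 120 × (-12) = 11060 ft.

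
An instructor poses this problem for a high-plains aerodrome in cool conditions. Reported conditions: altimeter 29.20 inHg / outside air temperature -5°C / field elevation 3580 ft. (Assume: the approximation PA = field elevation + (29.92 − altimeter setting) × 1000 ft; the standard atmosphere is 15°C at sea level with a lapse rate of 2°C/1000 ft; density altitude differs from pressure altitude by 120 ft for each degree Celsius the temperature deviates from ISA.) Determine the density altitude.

Pressure altitude = 3580 + (29.92 − 29.20) × 1000 = 3580 + (+720) = 4300 ft.
ISA temperature at 4300 ft = 15 − 2 × (4300/1000) = 6.4°C.
ISA deviation = -5 − 6.4 = -11.4°C.
Density altitude = 4300 + 120 × (-11.4) = 2932 ft.

2932 ft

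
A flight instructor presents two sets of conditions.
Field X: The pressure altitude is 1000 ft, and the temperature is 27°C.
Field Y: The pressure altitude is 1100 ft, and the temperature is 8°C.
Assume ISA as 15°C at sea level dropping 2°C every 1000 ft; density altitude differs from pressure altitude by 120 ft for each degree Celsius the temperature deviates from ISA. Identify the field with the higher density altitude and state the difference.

Field X: ISA temp = 13°C, deviation +14°C, DA = 1000 + 120 × 14 = 2680 ft.
Field Y: ISA temp = 12.8°C, deviation -4.8°C, DA = 1100 + 120 × (-4.8) = 524 ft.
Field X is higher by 2680 − 524 = 2156 ft.

Field X by 2156 ft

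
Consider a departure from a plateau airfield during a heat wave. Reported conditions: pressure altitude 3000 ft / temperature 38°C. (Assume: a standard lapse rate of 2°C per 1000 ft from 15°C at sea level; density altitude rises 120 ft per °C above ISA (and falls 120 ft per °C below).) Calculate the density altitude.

ISA temperature at 3000 ft = 15 − 2 × (3000/1000) = 9°C.
ISA deviation = 38 − 9 = +29°C.
Density altitude = 3000 + 120 × (29) = 3000 + (+3480) = 6480 ft.

6480 ft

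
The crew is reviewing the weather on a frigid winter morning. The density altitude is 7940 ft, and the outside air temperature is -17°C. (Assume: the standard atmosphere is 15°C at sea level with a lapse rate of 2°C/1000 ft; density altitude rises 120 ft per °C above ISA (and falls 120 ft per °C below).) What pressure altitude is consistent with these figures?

9500 ft

DA = PA + 120 × (OAT − (15 − 2·PA/1000)) = PA + 120·OAT − 1800 + 0.24·PA = 1.24·PA + 120·OAT − 1800.
So 1.24·PA = 7940 − 120 × (-17) + 1800 = 11780.
PA = 11780 / 1.24 = 9500 ft.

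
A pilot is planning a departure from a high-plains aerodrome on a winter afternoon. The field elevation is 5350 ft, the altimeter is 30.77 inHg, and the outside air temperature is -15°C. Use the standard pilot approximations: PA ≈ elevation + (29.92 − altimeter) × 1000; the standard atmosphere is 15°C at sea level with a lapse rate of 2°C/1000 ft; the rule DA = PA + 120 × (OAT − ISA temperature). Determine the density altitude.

1980 ft

Pressure altitude = 5350 + (29.92 − 30.77) × 1000 = 5350 + (-850) = 4500 ft.
ISA temperature at 4500 ft = 15 − 2 × (4500/1000) = 6°C.
ISA deviation = -15 − 6 = -21°C.
Density altitude = 4500 + 120 × (-21) = 1980 ft.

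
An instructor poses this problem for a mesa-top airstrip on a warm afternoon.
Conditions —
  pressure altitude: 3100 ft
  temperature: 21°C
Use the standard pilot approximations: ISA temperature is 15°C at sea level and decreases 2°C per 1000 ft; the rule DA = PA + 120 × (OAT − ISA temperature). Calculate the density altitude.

4564 ft

ISA temperature at 3100 ft = 15 − 2 × (3100/1000) = 8.8°C.
ISA deviation = 21 − 8.8 = +12.2°C.
Density altitude = 3100 + 120 × (12.2) = 3100 + (+1464) = 4564 ft.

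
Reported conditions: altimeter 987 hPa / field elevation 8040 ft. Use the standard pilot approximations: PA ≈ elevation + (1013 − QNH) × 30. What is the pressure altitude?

8820 ft

Pressure correction = (1013 − 987) × 30 = +780 ft.
Pressure altitude = 8040 + (+780) = 8820 ft.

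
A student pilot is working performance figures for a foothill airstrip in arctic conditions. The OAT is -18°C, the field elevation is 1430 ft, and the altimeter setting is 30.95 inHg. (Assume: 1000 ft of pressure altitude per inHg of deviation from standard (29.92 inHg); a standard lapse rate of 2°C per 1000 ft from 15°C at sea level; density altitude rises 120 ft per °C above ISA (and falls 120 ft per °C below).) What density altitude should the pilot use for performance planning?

Pressure altitude = 1430 + (29.92 − 30.95) × 1000 = 1430 + (-1030) = 400 ft.
ISA temperature at 400 ft = 15 − 2 × (400/1000) = 14.2°C.
ISA deviation = -18 − 14.2 = -32.2°C.
Density altitude = 400 + 120 × (-32.2) = -3464 ft.

-3464 ft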